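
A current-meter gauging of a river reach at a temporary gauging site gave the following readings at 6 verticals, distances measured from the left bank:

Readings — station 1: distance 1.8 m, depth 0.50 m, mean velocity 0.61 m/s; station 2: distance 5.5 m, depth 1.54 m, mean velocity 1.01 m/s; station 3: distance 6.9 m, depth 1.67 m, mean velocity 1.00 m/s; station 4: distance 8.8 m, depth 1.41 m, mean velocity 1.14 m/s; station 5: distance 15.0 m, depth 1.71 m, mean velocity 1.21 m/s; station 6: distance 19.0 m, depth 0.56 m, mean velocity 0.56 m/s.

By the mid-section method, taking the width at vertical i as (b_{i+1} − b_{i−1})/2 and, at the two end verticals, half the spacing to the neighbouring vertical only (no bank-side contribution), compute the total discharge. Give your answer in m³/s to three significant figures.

w_1 = (5.5 − 1.8)/2 = 1.85 m; q_1 = 0.61 × 0.50 × 1.85 = 0.5643 m³/s
w_2 = (6.9 − 1.8)/2 = 2.55 m; q_2 = 1.01 × 1.54 × 2.55 = 3.966 m³/s
w_3 = (8.8 − 5.5)/2 = 1.65 m; q_3 = 1.00 × 1.67 × 1.65 = 2.756 m³/s
w_4 = (15.0 − 6.9)/2 = 4.05 m; q_4 = 1.14 × 1.41 × 4.05 = 6.510 m³/s
w_5 = (19.0 − 8.8)/2 = 5.1 m; q_5 = 1.21 × 1.71 × 5.1 = 10.55 m³/s
w_6 = (19.0 − 15.0)/2 = 2 m; q_6 = 0.56 × 0.56 × 2 = 0.6272 m³/s
Q = Σ qᵢ = 24.98 m³/s

25.0 m³/s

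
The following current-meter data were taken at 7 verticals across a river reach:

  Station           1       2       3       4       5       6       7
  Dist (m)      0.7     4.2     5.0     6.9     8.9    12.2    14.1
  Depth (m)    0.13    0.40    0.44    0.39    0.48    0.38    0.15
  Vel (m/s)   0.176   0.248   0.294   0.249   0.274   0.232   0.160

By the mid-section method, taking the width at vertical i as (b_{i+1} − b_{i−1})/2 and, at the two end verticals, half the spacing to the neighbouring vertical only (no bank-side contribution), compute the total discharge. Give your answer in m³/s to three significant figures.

1.22 m³/s

w_1 = (4.2 − 0.7)/2 = 1.75 m; q_1 = 0.176 × 0.13 × 1.75 = 0.04004 m³/s
w_2 = (5.0 − 0.7)/2 = 2.15 m; q_2 = 0.248 × 0.40 × 2.15 = 0.2133 m³/s
w_3 = (6.9 − 4.2)/2 = 1.35 m; q_3 = 0.294 × 0.44 × 1.35 = 0.1746 m³/s
w_4 = (8.9 − 5.0)/2 = 1.95 m; q_4 = 0.249 × 0.39 × 1.95 = 0.1894 m³/s
w_5 = (12.2 − 6.9)/2 = 2.65 m; q_5 = 0.274 × 0.48 × 2.65 = 0.3485 m³/s
w_6 = (14.1 − 8.9)/2 = 2.6 m; q_6 = 0.232 × 0.38 × 2.6 = 0.2292 m³/s
w_7 = (14.1 − 12.2)/2 = 0.95 m; q_7 = 0.160 × 0.15 × 0.95 = 0.02280 m³/s
Q = Σ qᵢ = 1.218 m³/s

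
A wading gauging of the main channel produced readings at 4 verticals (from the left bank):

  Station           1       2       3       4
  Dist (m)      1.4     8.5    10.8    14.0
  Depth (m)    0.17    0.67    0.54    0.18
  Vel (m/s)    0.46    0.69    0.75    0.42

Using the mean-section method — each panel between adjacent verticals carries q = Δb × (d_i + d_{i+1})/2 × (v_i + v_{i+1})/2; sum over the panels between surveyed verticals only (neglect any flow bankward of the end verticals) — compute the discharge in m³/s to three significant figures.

3.39 m³/s

Panel 1-2: Δb = 7.1 m, d̄ = (0.17+0.67)/2 = 0.42, v̄ = (0.46+0.69)/2 = 0.575 → q = 7.1×0.42×0.575 = 1.715 m³/s
Panel 2-3: Δb = 2.3 m, d̄ = (0.67+0.54)/2 = 0.605, v̄ = (0.69+0.75)/2 = 0.72 → q = 2.3×0.605×0.72 = 1.002 m³/s
Panel 3-4: Δb = 3.2 m, d̄ = (0.54+0.18)/2 = 0.36, v̄ = (0.75+0.42)/2 = 0.585 → q = 3.2×0.36×0.585 = 0.6739 m³/s
Q = Σ q = 3.390 m³/s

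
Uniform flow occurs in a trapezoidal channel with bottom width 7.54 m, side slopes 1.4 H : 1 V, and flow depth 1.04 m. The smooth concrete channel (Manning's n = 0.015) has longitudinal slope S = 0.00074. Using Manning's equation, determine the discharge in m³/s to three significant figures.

15.1 m³/s

A = (b + z·y)·y = (7.54 + 1.4×1.04)×1.04 = 9.356 m²
P = b + 2y√(1+z²) = 7.54 + 2×1.04×√(1+1.4²) = 11.12 m
R = A/P = 9.356/11.12 = 0.8415 m
Q = (1/n)·A·R^(2/3)·S^(1/2) = (1/0.015) × 9.356 × 0.8415^(2/3) × 0.00074^(1/2) = 15.12 m³/s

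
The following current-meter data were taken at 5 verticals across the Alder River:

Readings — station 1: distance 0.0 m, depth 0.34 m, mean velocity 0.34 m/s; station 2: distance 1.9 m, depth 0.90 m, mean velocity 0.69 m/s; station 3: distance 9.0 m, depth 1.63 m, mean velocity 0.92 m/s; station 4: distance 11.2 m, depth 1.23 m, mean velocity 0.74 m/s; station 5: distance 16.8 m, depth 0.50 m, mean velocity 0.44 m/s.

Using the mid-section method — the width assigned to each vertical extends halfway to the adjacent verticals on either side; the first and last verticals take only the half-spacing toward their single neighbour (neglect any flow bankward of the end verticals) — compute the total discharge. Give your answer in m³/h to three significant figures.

w_1 = (1.9 − 0.0)/2 = 0.95 m; q_1 = 0.34 × 0.34 × 0.95 = 0.1098 m³/s
w_2 = (9.0 − 0.0)/2 = 4.5 m; q_2 = 0.69 × 0.90 × 4.5 = 2.795 m³/s
w_3 = (11.2 − 1.9)/2 = 4.65 m; q_3 = 0.92 × 1.63 × 4.65 = 6.973 m³/s
w_4 = (16.8 − 9.0)/2 = 3.9 m; q_4 = 0.74 × 1.23 × 3.9 = 3.550 m³/s
w_5 = (16.8 − 11.2)/2 = 2.8 m; q_5 = 0.44 × 0.50 × 2.8 = 0.6160 m³/s
Q = Σ qᵢ = 14.04 m³/s
= 14.04 × 3600 = 50560 m³/h

50600 m³/h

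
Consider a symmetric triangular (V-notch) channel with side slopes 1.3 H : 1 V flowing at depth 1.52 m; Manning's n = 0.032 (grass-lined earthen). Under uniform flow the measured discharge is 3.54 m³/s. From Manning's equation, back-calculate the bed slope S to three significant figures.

A = z·y² = 1.3×1.52² = 3.004 m²
P = 2y√(1+z²) = 2×1.52×√(1+1.3²) = 4.986 m
R = A/P = 3.004/4.986 = 0.6024 m
S = (Q·n / (1·A·R^(2/3)))² = (3.54×0.032 / (1×3.004×0.7133))² = 0.002796

0.00280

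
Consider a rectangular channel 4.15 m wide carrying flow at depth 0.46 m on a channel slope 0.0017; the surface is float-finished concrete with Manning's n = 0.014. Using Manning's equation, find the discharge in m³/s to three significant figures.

2.93 m³/s

A = b·y = 4.15 × 0.46 = 1.909 m²
P = b + 2y = 4.15 + 2×0.46 = 5.070 m
R = A/P = 1.909/5.070 = 0.3765 m
Q = (1/n)·A·R^(2/3)·S^(1/2) = (1/0.014) × 1.909 × 0.3765^(2/3) × 0.0017^(1/2) = 2.932 m³/s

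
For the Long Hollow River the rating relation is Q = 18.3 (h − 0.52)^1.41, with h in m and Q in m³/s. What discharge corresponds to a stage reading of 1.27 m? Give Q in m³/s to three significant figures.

12.2 m³/s

Q = 18.3 × (1.27 − 0.52)^1.41 = 18.3 × 0.75^1.41 = 12.20 m³/s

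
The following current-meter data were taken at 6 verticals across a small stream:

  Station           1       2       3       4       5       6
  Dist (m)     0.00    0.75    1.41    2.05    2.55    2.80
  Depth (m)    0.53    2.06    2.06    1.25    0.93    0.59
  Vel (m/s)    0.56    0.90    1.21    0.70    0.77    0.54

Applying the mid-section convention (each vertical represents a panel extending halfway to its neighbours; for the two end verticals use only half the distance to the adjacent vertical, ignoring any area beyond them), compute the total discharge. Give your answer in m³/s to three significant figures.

3.85 m³/s

w_1 = (0.75 − 0.00)/2 = 0.375 m; q_1 = 0.56 × 0.53 × 0.375 = 0.1113 m³/s
w_2 = (1.41 − 0.00)/2 = 0.705 m; q_2 = 0.90 × 2.06 × 0.705 = 1.307 m³/s
w_3 = (2.05 − 0.75)/2 = 0.65 m; q_3 = 1.21 × 2.06 × 0.65 = 1.620 m³/s
w_4 = (2.55 − 1.41)/2 = 0.57 m; q_4 = 0.70 × 1.25 × 0.57 = 0.4988 m³/s
w_5 = (2.80 − 2.05)/2 = 0.375 m; q_5 = 0.77 × 0.93 × 0.375 = 0.2685 m³/s
w_6 = (2.80 − 2.55)/2 = 0.125 m; q_6 = 0.54 × 0.59 × 0.125 = 0.03983 m³/s
Q = Σ qᵢ = 3.846 m³/s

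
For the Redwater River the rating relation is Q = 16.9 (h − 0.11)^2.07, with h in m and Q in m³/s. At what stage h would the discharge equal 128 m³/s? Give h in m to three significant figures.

h − h₀ = (Q/C)^(1/b) = (128/16.9)^(1/2.07) = 2.659 m
h = 0.11 + 2.659 = 2.769 m

2.77 m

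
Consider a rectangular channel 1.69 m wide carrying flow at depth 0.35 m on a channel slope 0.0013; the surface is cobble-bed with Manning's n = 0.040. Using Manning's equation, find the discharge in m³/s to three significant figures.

0.210 m³/s

A = b·y = 1.69 × 0.35 = 0.5915 m²
P = b + 2y = 1.69 + 2×0.35 = 2.390 m
R = A/P = 0.5915/2.390 = 0.2475 m
Q = (1/n)·A·R^(2/3)·S^(1/2) = (1/0.040) × 0.5915 × 0.2475^(2/3) × 0.0013^(1/2) = 0.2102 m³/s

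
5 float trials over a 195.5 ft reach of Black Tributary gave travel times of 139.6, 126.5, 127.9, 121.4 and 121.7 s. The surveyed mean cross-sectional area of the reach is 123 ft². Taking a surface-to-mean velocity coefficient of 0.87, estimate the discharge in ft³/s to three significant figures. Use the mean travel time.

t̄ = (139.6 + 126.5 + 127.9 + 121.4 + 121.7) / 5 = 127.42 s
v_surface = L / t̄ = 195.5 / 127.42 = 1.534 ft/s
v_mean = 0.87 × 1.534 = 1.335 ft/s
Q = A × v_mean = 123 × 1.335 = 164.2 ft³/s

164 ft³/s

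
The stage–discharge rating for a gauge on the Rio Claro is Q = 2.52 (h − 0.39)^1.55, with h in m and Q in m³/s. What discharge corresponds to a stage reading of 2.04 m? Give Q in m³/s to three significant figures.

5.48 m³/s

Q = 2.52 × (2.04 − 0.39)^1.55 = 2.52 × 1.65^1.55 = 5.476 m³/s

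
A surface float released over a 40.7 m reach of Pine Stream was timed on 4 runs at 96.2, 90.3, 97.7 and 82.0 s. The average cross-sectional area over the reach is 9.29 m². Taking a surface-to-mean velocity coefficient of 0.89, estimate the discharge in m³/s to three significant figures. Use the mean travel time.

3.68 m³/s

t̄ = (96.2 + 90.3 + 97.7 + 82.0) / 4 = 91.55 s
v_surface = L / t̄ = 40.7 / 91.55 = 0.4446 m/s
v_mean = 0.89 × 0.4446 = 0.3957 m/s
Q = A × v_mean = 9.29 × 0.3957 = 3.676 m³/s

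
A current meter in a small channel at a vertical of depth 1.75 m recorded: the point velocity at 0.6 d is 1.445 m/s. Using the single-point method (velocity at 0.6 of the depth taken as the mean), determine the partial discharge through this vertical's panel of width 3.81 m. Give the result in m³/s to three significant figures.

v̄ = v₀.₆ = 1.445 m/s
q = v̄ × d × w = 1.445 × 1.75 × 3.81 = 9.635 m³/s

9.63 m³/s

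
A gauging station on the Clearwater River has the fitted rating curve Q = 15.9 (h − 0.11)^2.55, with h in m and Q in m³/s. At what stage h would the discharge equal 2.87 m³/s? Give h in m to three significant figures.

0.621 m

h − h₀ = (Q/C)^(1/b) = (2.87/15.9)^(1/2.55) = 0.5110 m
h = 0.11 + 0.5110 = 0.6210 m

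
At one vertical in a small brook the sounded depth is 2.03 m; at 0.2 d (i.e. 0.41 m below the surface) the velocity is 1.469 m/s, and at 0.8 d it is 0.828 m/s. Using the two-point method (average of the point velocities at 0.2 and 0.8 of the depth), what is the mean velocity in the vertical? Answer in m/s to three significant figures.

v̄ = (1.469 + 0.828) / 2 = 1.149 m/s

1.15 m/s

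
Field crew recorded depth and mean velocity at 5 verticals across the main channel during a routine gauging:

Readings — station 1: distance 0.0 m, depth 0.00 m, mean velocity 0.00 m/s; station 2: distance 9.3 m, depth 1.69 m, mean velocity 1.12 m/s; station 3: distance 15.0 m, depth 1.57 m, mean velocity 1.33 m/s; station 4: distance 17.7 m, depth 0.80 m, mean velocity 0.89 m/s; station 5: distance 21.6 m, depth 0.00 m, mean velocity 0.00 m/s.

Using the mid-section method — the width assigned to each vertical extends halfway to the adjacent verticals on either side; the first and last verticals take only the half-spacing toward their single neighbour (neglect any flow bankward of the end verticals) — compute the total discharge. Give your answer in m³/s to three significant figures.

25.3 m³/s

w_2 = (15.0 − 0.0)/2 = 7.5 m; q_2 = 1.12 × 1.69 × 7.5 = 14.20 m³/s
w_3 = (17.7 − 9.3)/2 = 4.2 m; q_3 = 1.33 × 1.57 × 4.2 = 8.770 m³/s
w_4 = (21.6 − 15.0)/2 = 3.3 m; q_4 = 0.89 × 0.80 × 3.3 = 2.350 m³/s
Stations 1, 5 contribute zero (depth or velocity is 0).
Q = Σ qᵢ = 25.32 m³/s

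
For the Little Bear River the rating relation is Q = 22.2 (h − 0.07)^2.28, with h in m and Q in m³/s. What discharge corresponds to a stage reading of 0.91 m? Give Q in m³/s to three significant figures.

Q = 22.2 × (0.91 − 0.07)^2.28 = 22.2 × 0.84^2.28 = 14.92 m³/s

14.9 m³/s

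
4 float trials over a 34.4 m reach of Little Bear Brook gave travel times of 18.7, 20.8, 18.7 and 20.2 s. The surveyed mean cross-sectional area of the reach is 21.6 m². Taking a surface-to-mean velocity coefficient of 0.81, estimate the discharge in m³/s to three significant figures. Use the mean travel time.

t̄ = (18.7 + 20.8 + 18.7 + 20.2) / 4 = 19.6 s
v_surface = L / t̄ = 34.4 / 19.6 = 1.755 m/s
v_mean = 0.81 × 1.755 = 1.422 m/s
Q = A × v_mean = 21.6 × 1.422 = 30.71 m³/s

30.7 m³/s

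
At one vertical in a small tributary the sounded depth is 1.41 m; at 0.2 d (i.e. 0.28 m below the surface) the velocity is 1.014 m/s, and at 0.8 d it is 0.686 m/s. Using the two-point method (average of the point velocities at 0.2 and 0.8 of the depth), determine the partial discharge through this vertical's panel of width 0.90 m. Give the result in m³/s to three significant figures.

1.08 m³/s

v̄ = (1.014 + 0.686) / 2 = 0.8500 m/s
q = v̄ × d × w = 0.8500 × 1.41 × 0.90 = 1.079 m³/s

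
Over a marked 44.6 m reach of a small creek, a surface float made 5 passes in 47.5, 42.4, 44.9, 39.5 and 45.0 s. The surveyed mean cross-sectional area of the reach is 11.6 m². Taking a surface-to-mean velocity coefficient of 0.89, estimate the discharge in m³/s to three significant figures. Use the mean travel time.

10.5 m³/s

t̄ = (47.5 + 42.4 + 44.9 + 39.5 + 45.0) / 5 = 43.86 s
v_surface = L / t̄ = 44.6 / 43.86 = 1.017 m/s
v_mean = 0.89 × 1.017 = 0.9050 m/s
Q = A × v_mean = 11.6 × 0.9050 = 10.50 m³/s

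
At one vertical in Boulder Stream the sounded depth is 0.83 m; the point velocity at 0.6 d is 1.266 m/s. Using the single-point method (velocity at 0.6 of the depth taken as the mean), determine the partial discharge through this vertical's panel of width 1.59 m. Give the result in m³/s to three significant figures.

v̄ = v₀.₆ = 1.266 m/s
q = v̄ × d × w = 1.266 × 0.83 × 1.59 = 1.671 m³/s

1.67 m³/s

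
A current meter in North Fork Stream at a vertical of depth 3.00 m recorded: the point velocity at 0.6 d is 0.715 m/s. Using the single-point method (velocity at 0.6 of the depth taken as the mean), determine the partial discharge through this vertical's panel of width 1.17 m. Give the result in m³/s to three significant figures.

2.51 m³/s

v̄ = v₀.₆ = 0.715 m/s
q = v̄ × d × w = 0.7150 × 3.00 × 1.17 = 2.510 m³/s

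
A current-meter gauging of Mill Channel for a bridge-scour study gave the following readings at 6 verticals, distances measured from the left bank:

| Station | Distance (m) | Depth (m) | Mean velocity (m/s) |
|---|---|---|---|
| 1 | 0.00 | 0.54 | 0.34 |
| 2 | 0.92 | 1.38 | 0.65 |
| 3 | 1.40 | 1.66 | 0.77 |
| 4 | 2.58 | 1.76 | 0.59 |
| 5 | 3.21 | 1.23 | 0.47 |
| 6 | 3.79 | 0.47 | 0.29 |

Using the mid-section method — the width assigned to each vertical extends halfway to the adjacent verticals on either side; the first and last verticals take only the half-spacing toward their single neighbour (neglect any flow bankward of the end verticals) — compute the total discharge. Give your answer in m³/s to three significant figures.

3.10 m³/s

w_1 = (0.92 − 0.00)/2 = 0.46 m; q_1 = 0.34 × 0.54 × 0.46 = 0.08446 m³/s
w_2 = (1.40 − 0.00)/2 = 0.7 m; q_2 = 0.65 × 1.38 × 0.7 = 0.6279 m³/s
w_3 = (2.58 − 0.92)/2 = 0.83 m; q_3 = 0.77 × 1.66 × 0.83 = 1.061 m³/s
w_4 = (3.21 − 1.40)/2 = 0.905 m; q_4 = 0.59 × 1.76 × 0.905 = 0.9398 m³/s
w_5 = (3.79 − 2.58)/2 = 0.605 m; q_5 = 0.47 × 1.23 × 0.605 = 0.3498 m³/s
w_6 = (3.79 − 3.21)/2 = 0.29 m; q_6 = 0.29 × 0.47 × 0.29 = 0.03953 m³/s
Q = Σ qᵢ = 3.102 m³/s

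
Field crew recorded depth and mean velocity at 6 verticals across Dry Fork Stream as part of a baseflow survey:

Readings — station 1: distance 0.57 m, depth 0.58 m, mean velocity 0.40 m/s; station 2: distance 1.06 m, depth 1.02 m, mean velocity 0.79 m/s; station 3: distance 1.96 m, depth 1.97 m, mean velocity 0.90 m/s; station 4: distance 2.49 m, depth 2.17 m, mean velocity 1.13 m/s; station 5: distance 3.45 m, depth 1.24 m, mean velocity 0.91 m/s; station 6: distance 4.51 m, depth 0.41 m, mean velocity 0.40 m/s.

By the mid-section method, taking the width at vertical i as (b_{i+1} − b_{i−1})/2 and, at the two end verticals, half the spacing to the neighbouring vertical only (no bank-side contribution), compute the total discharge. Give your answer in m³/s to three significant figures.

4.94 m³/s

w_1 = (1.06 − 0.57)/2 = 0.245 m; q_1 = 0.40 × 0.58 × 0.245 = 0.05684 m³/s
w_2 = (1.96 − 0.57)/2 = 0.695 m; q_2 = 0.79 × 1.02 × 0.695 = 0.5600 m³/s
w_3 = (2.49 − 1.06)/2 = 0.715 m; q_3 = 0.90 × 1.97 × 0.715 = 1.268 m³/s
w_4 = (3.45 − 1.96)/2 = 0.745 m; q_4 = 1.13 × 2.17 × 0.745 = 1.827 m³/s
w_5 = (4.51 − 2.49)/2 = 1.01 m; q_5 = 0.91 × 1.24 × 1.01 = 1.140 m³/s
w_6 = (4.51 − 3.45)/2 = 0.53 m; q_6 = 0.40 × 0.41 × 0.53 = 0.08692 m³/s
Q = Σ qᵢ = 4.938 m³/s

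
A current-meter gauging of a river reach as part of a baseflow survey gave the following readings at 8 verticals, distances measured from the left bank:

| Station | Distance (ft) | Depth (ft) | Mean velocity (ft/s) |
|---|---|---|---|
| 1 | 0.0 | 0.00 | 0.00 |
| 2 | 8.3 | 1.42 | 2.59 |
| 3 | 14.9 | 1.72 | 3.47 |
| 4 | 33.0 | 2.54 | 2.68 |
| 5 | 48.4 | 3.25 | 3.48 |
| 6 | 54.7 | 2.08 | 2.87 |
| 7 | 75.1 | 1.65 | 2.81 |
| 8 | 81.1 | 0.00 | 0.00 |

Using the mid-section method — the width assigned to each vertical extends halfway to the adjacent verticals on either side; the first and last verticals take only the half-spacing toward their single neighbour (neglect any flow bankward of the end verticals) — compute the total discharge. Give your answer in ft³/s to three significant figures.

479 ft³/s

w_2 = (14.9 − 0.0)/2 = 7.45 ft; q_2 = 2.59 × 1.42 × 7.45 = 27.40 ft³/s
w_3 = (33.0 − 8.3)/2 = 12.35 ft; q_3 = 3.47 × 1.72 × 12.35 = 73.71 ft³/s
w_4 = (48.4 − 14.9)/2 = 16.75 ft; q_4 = 2.68 × 2.54 × 16.75 = 114.0 ft³/s
w_5 = (54.7 − 33.0)/2 = 10.85 ft; q_5 = 3.48 × 3.25 × 10.85 = 122.7 ft³/s
w_6 = (75.1 − 48.4)/2 = 13.35 ft; q_6 = 2.87 × 2.08 × 13.35 = 79.69 ft³/s
w_7 = (81.1 − 54.7)/2 = 13.2 ft; q_7 = 2.81 × 1.65 × 13.2 = 61.20 ft³/s
Stations 1, 8 contribute zero (depth or velocity is 0).
Q = Σ qᵢ = 478.7 ft³/s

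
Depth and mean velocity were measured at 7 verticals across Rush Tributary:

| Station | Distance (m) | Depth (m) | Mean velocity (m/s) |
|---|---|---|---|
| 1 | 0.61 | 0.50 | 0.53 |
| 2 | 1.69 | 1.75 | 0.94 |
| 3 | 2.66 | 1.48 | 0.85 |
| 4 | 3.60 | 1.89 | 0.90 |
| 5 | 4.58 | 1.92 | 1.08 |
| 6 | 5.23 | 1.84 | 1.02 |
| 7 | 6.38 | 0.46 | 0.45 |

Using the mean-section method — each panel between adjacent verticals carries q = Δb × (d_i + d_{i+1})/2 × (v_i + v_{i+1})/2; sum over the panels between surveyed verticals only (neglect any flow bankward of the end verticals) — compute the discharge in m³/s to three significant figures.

7.78 m³/s

Panel 1-2: Δb = 1.08 m, d̄ = (0.50+1.75)/2 = 1.125, v̄ = (0.53+0.94)/2 = 0.735 → q = 1.08×1.125×0.735 = 0.8930 m³/s
Panel 2-3: Δb = 0.97 m, d̄ = (1.75+1.48)/2 = 1.615, v̄ = (0.94+0.85)/2 = 0.895 → q = 0.97×1.615×0.895 = 1.402 m³/s
Panel 3-4: Δb = 0.94 m, d̄ = (1.48+1.89)/2 = 1.685, v̄ = (0.85+0.90)/2 = 0.875 → q = 0.94×1.685×0.875 = 1.386 m³/s
Panel 4-5: Δb = 0.98 m, d̄ = (1.89+1.92)/2 = 1.905, v̄ = (0.90+1.08)/2 = 0.99 → q = 0.98×1.905×0.99 = 1.848 m³/s
Panel 5-6: Δb = 0.65 m, d̄ = (1.92+1.84)/2 = 1.88, v̄ = (1.08+1.02)/2 = 1.05 → q = 0.65×1.88×1.05 = 1.283 m³/s
Panel 6-7: Δb = 1.15 m, d̄ = (1.84+0.46)/2 = 1.15, v̄ = (1.02+0.45)/2 = 0.735 → q = 1.15×1.15×0.735 = 0.9720 m³/s
Q = Σ q = 7.784 m³/s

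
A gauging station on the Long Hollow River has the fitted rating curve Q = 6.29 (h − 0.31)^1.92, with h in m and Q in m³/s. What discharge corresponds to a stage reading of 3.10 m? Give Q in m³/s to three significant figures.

Q = 6.29 × (3.10 − 0.31)^1.92 = 6.29 × 2.79^1.92 = 45.10 m³/s

45.1 m³/s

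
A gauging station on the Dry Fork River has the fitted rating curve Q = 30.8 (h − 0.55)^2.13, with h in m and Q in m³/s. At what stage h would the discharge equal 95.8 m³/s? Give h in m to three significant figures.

h − h₀ = (Q/C)^(1/b) = (95.8/30.8)^(1/2.13) = 1.704 m
h = 0.55 + 1.704 = 2.254 m

2.25 m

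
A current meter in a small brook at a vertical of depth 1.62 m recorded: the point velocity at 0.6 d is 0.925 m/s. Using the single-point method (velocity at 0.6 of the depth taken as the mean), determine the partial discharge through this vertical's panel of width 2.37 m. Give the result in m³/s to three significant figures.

v̄ = v₀.₆ = 0.925 m/s
q = v̄ × d × w = 0.9250 × 1.62 × 2.37 = 3.551 m³/s

3.55 m³/s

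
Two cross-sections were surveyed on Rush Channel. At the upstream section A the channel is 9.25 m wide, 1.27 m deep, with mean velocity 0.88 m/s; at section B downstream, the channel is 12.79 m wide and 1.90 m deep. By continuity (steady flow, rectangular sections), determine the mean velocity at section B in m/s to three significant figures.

Q = A₁V₁ = (9.25×1.27) × 0.88 = 10.34 m³/s
A₂ = 12.79 × 1.90 = 24.30 m²
V₂ = Q/A₂ = 10.34/24.30 = 0.4254 m/s

0.425 m/s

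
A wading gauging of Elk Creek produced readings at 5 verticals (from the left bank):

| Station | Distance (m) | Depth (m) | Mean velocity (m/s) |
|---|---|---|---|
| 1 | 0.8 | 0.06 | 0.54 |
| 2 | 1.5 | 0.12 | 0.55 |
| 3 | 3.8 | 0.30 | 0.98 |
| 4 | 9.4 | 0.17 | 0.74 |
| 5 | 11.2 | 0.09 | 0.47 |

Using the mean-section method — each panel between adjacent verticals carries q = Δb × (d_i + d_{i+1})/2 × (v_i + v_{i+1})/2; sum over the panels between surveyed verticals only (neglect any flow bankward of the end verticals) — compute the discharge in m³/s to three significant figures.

Panel 1-2: Δb = 0.7 m, d̄ = (0.06+0.12)/2 = 0.09, v̄ = (0.54+0.55)/2 = 0.545 → q = 0.7×0.09×0.545 = 0.03434 m³/s
Panel 2-3: Δb = 2.3 m, d̄ = (0.12+0.30)/2 = 0.21, v̄ = (0.55+0.98)/2 = 0.765 → q = 2.3×0.21×0.765 = 0.3695 m³/s
Panel 3-4: Δb = 5.6 m, d̄ = (0.30+0.17)/2 = 0.235, v̄ = (0.98+0.74)/2 = 0.86 → q = 5.6×0.235×0.86 = 1.132 m³/s
Panel 4-5: Δb = 1.8 m, d̄ = (0.17+0.09)/2 = 0.13, v̄ = (0.74+0.47)/2 = 0.605 → q = 1.8×0.13×0.605 = 0.1416 m³/s
Q = Σ q = 1.677 m³/s

1.68 m³/s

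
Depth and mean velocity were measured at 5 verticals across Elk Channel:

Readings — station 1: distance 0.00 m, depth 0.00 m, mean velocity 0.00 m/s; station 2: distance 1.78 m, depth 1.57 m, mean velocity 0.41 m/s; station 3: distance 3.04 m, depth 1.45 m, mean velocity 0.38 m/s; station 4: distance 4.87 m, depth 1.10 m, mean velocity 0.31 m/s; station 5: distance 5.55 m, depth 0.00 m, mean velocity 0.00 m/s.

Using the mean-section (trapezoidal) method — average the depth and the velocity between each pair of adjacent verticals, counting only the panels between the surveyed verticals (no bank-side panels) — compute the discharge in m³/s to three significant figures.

Panel 1-2: Δb = 1.78 m, d̄ = (0.00+1.57)/2 = 0.785, v̄ = (0.00+0.41)/2 = 0.205 → q = 1.78×0.785×0.205 = 0.2864 m³/s
Panel 2-3: Δb = 1.26 m, d̄ = (1.57+1.45)/2 = 1.51, v̄ = (0.41+0.38)/2 = 0.395 → q = 1.26×1.51×0.395 = 0.7515 m³/s
Panel 3-4: Δb = 1.83 m, d̄ = (1.45+1.10)/2 = 1.275, v̄ = (0.38+0.31)/2 = 0.345 → q = 1.83×1.275×0.345 = 0.8050 m³/s
Panel 4-5: Δb = 0.68 m, d̄ = (1.10+0.00)/2 = 0.55, v̄ = (0.31+0.00)/2 = 0.155 → q = 0.68×0.55×0.155 = 0.05797 m³/s
Q = Σ q = 1.901 m³/s

1.90 m³/s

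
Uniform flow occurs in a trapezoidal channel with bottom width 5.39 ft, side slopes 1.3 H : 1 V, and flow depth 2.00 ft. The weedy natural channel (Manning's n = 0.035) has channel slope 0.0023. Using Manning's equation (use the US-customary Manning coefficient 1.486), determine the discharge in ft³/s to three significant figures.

39.5 ft³/s

A = (b + z·y)·y = (5.39 + 1.3×2.00)×2.00 = 15.98 ft²
P = b + 2y√(1+z²) = 5.39 + 2×2.00×√(1+1.3²) = 11.95 ft
R = A/P = 15.98/11.95 = 1.337 ft
Q = (1.486/n)·A·R^(2/3)·S^(1/2) = (1.486/0.035) × 15.98 × 1.337^(2/3) × 0.0023^(1/2) = 39.49 ft³/s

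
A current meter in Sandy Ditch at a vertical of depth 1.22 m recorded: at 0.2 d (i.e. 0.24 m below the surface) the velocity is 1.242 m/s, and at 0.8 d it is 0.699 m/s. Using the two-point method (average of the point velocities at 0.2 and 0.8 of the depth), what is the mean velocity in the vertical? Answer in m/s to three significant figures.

v̄ = (1.242 + 0.699) / 2 = 0.9705 m/s

0.971 m/s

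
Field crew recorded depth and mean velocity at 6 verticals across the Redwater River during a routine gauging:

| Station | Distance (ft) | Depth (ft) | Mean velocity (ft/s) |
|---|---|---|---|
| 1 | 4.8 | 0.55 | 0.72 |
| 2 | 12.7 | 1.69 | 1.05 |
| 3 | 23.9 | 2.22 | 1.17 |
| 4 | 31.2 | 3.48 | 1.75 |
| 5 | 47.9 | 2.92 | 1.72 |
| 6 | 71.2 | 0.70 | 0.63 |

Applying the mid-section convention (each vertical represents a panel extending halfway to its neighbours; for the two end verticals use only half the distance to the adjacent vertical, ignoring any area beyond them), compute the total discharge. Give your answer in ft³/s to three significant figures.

221 ft³/s

w_1 = (12.7 − 4.8)/2 = 3.95 ft; q_1 = 0.72 × 0.55 × 3.95 = 1.564 ft³/s
w_2 = (23.9 − 4.8)/2 = 9.55 ft; q_2 = 1.05 × 1.69 × 9.55 = 16.95 ft³/s
w_3 = (31.2 − 12.7)/2 = 9.25 ft; q_3 = 1.17 × 2.22 × 9.25 = 24.03 ft³/s
w_4 = (47.9 − 23.9)/2 = 12 ft; q_4 = 1.75 × 3.48 × 12 = 73.08 ft³/s
w_5 = (71.2 − 31.2)/2 = 20 ft; q_5 = 1.72 × 2.92 × 20 = 100.4 ft³/s
w_6 = (71.2 − 47.9)/2 = 11.65 ft; q_6 = 0.63 × 0.70 × 11.65 = 5.138 ft³/s
Q = Σ qᵢ = 221.2 ft³/s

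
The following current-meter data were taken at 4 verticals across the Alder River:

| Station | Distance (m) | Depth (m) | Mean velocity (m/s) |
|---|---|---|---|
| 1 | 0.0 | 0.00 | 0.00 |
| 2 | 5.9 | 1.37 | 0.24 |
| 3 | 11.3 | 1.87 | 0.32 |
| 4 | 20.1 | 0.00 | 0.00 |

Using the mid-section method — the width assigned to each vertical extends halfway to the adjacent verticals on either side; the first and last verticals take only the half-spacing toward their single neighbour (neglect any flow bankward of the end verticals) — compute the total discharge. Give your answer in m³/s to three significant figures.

6.11 m³/s

w_2 = (11.3 − 0.0)/2 = 5.65 m; q_2 = 0.24 × 1.37 × 5.65 = 1.858 m³/s
w_3 = (20.1 − 5.9)/2 = 7.1 m; q_3 = 0.32 × 1.87 × 7.1 = 4.249 m³/s
Stations 1, 4 contribute zero (depth or velocity is 0).
Q = Σ qᵢ = 6.106 m³/s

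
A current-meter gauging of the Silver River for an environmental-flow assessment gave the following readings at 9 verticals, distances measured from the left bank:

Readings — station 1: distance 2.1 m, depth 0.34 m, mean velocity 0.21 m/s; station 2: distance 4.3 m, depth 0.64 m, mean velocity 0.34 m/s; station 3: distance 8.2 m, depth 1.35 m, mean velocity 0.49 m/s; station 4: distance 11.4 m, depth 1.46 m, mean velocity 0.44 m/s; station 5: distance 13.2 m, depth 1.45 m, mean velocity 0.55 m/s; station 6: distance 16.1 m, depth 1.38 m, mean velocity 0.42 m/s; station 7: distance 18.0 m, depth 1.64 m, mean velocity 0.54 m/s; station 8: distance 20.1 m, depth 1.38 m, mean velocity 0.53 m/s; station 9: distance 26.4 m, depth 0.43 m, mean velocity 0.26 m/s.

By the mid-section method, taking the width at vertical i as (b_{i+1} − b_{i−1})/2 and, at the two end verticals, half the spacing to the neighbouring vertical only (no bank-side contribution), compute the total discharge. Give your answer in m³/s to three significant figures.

w_1 = (4.3 − 2.1)/2 = 1.1 m; q_1 = 0.21 × 0.34 × 1.1 = 0.07854 m³/s
w_2 = (8.2 − 2.1)/2 = 3.05 m; q_2 = 0.34 × 0.64 × 3.05 = 0.6637 m³/s
w_3 = (11.4 − 4.3)/2 = 3.55 m; q_3 = 0.49 × 1.35 × 3.55 = 2.348 m³/s
w_4 = (13.2 − 8.2)/2 = 2.5 m; q_4 = 0.44 × 1.46 × 2.5 = 1.606 m³/s
w_5 = (16.1 − 11.4)/2 = 2.35 m; q_5 = 0.55 × 1.45 × 2.35 = 1.874 m³/s
w_6 = (18.0 − 13.2)/2 = 2.4 m; q_6 = 0.42 × 1.38 × 2.4 = 1.391 m³/s
w_7 = (20.1 − 16.1)/2 = 2 m; q_7 = 0.54 × 1.64 × 2 = 1.771 m³/s
w_8 = (26.4 − 18.0)/2 = 4.2 m; q_8 = 0.53 × 1.38 × 4.2 = 3.072 m³/s
w_9 = (26.4 − 20.1)/2 = 3.15 m; q_9 = 0.26 × 0.43 × 3.15 = 0.3522 m³/s
Q = Σ qᵢ = 13.16 m³/s

13.2 m³/s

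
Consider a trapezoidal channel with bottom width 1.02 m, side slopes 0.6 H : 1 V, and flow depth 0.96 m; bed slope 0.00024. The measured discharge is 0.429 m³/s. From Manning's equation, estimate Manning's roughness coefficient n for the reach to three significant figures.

0.0335

A = (b + z·y)·y = (1.02 + 0.6×0.96)×0.96 = 1.532 m²
P = b + 2y√(1+z²) = 1.02 + 2×0.96×√(1+0.6²) = 3.259 m
R = A/P = 1.532/3.259 = 0.4701 m
n = (1/Q)·A·R^(2/3)·S^(1/2) = (1/0.429) × 1.532 × 0.6046 × 0.01549 = 0.03345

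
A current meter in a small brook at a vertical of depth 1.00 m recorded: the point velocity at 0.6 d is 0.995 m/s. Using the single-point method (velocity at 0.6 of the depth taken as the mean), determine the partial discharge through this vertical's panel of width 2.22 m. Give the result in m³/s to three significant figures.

2.21 m³/s

v̄ = v₀.₆ = 0.995 m/s
q = v̄ × d × w = 0.9950 × 1.00 × 2.22 = 2.209 m³/s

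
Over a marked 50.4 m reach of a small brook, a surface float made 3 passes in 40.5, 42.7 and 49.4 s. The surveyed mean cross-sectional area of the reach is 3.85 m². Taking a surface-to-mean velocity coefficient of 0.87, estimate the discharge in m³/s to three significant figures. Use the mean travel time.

3.82 m³/s

t̄ = (40.5 + 42.7 + 49.4) / 3 = 44.2 s
v_surface = L / t̄ = 50.4 / 44.2 = 1.140 m/s
v_mean = 0.87 × 1.140 = 0.9920 m/s
Q = A × v_mean = 3.85 × 0.9920 = 3.819 m³/s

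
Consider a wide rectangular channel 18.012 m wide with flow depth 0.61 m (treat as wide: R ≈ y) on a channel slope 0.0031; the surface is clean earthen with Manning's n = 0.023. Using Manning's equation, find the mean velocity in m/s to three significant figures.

1.74 m/s

A = b·y = 18.012 × 0.61 = 10.99 m²
Wide channel: R ≈ y = 0.61 m
Q = (1/n)·A·R^(2/3)·S^(1/2) = (1/0.023) × 10.99 × 0.6100^(2/3) × 0.0031^(1/2) = 19.13 m³/s
V = Q/A = 19.13/10.99 = 1.741 m/s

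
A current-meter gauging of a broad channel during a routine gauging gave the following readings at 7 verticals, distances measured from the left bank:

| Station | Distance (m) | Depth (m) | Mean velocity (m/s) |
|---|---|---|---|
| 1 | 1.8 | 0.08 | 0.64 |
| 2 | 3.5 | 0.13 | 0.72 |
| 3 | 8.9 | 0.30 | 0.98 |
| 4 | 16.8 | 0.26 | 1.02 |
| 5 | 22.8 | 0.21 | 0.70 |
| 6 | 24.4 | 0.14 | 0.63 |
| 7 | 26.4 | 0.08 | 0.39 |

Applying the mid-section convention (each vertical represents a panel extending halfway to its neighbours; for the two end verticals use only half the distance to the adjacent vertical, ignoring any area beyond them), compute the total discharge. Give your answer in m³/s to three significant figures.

w_1 = (3.5 − 1.8)/2 = 0.85 m; q_1 = 0.64 × 0.08 × 0.85 = 0.04352 m³/s
w_2 = (8.9 − 1.8)/2 = 3.55 m; q_2 = 0.72 × 0.13 × 3.55 = 0.3323 m³/s
w_3 = (16.8 − 3.5)/2 = 6.65 m; q_3 = 0.98 × 0.30 × 6.65 = 1.955 m³/s
w_4 = (22.8 − 8.9)/2 = 6.95 m; q_4 = 1.02 × 0.26 × 6.95 = 1.843 m³/s
w_5 = (24.4 − 16.8)/2 = 3.8 m; q_5 = 0.70 × 0.21 × 3.8 = 0.5586 m³/s
w_6 = (26.4 − 22.8)/2 = 1.8 m; q_6 = 0.63 × 0.14 × 1.8 = 0.1588 m³/s
w_7 = (26.4 − 24.4)/2 = 1 m; q_7 = 0.39 × 0.08 × 1 = 0.03120 m³/s
Q = Σ qᵢ = 4.923 m³/s

4.92 m³/s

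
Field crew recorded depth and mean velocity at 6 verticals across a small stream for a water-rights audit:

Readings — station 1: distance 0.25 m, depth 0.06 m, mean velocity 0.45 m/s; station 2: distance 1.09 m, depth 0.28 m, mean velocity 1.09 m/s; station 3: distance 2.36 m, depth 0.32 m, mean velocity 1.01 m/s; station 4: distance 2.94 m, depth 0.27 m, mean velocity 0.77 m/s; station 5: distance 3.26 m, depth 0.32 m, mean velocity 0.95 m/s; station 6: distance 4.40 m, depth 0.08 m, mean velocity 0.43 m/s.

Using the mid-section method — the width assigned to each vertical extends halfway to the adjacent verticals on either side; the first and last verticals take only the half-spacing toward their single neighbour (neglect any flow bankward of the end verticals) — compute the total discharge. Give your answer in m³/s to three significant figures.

w_1 = (1.09 − 0.25)/2 = 0.42 m; q_1 = 0.45 × 0.06 × 0.42 = 0.01134 m³/s
w_2 = (2.36 − 0.25)/2 = 1.055 m; q_2 = 1.09 × 0.28 × 1.055 = 0.3220 m³/s
w_3 = (2.94 − 1.09)/2 = 0.925 m; q_3 = 1.01 × 0.32 × 0.925 = 0.2990 m³/s
w_4 = (3.26 − 2.36)/2 = 0.45 m; q_4 = 0.77 × 0.27 × 0.45 = 0.09356 m³/s
w_5 = (4.40 − 2.94)/2 = 0.73 m; q_5 = 0.95 × 0.32 × 0.73 = 0.2219 m³/s
w_6 = (4.40 − 3.26)/2 = 0.57 m; q_6 = 0.43 × 0.08 × 0.57 = 0.01961 m³/s
Q = Σ qᵢ = 0.9674 m³/s

0.967 m³/s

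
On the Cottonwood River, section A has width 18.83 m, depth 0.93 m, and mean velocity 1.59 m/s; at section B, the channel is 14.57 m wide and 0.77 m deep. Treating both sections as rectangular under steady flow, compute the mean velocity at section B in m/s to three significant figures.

Q = A₁V₁ = (18.83×0.93) × 1.59 = 27.84 m³/s
A₂ = 14.57 × 0.77 = 11.22 m²
V₂ = Q/A₂ = 27.84/11.22 = 2.482 m/s

2.48 m/s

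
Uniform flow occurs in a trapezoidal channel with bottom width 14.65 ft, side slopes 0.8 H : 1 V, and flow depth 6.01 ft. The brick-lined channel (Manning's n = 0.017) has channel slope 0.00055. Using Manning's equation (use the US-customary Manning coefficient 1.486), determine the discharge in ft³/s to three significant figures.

A = (b + z·y)·y = (14.65 + 0.8×6.01)×6.01 = 116.9 ft²
P = b + 2y√(1+z²) = 14.65 + 2×6.01×√(1+0.8²) = 30.04 ft
R = A/P = 116.9/30.04 = 3.892 ft
Q = (1.486/n)·A·R^(2/3)·S^(1/2) = (1.486/0.017) × 116.9 × 3.892^(2/3) × 0.00055^(1/2) = 593.2 ft³/s

593 ft³/s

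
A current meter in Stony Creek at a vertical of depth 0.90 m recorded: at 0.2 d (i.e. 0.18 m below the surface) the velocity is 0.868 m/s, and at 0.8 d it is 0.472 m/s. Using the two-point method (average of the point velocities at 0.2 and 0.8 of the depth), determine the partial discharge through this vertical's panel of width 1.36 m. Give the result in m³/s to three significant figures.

0.820 m³/s

v̄ = (0.868 + 0.472) / 2 = 0.6700 m/s
q = v̄ × d × w = 0.6700 × 0.90 × 1.36 = 0.8201 m³/s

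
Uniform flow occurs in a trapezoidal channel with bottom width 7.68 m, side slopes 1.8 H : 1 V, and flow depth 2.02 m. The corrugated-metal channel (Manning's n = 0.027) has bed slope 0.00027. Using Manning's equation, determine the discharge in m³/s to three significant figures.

17.6 m³/s

A = (b + z·y)·y = (7.68 + 1.8×2.02)×2.02 = 22.86 m²
P = b + 2y√(1+z²) = 7.68 + 2×2.02×√(1+1.8²) = 16.00 m
R = A/P = 22.86/16.00 = 1.429 m
Q = (1/n)·A·R^(2/3)·S^(1/2) = (1/0.027) × 22.86 × 1.429^(2/3) × 0.00027^(1/2) = 17.65 m³/s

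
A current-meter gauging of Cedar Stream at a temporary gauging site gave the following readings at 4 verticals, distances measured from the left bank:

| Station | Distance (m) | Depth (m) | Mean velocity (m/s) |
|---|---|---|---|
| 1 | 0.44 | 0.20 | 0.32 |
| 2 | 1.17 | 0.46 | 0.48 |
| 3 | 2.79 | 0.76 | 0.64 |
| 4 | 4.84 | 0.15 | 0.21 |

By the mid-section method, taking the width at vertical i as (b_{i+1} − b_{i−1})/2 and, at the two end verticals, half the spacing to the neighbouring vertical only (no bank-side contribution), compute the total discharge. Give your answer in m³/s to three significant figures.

w_1 = (1.17 − 0.44)/2 = 0.365 m; q_1 = 0.32 × 0.20 × 0.365 = 0.02336 m³/s
w_2 = (2.79 − 0.44)/2 = 1.175 m; q_2 = 0.48 × 0.46 × 1.175 = 0.2594 m³/s
w_3 = (4.84 − 1.17)/2 = 1.835 m; q_3 = 0.64 × 0.76 × 1.835 = 0.8925 m³/s
w_4 = (4.84 − 2.79)/2 = 1.025 m; q_4 = 0.21 × 0.15 × 1.025 = 0.03229 m³/s
Q = Σ qᵢ = 1.208 m³/s

1.21 m³/s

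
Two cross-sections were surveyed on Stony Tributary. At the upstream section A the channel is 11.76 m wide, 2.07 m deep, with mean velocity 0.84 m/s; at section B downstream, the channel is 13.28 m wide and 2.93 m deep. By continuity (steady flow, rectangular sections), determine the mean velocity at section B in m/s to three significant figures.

Q = A₁V₁ = (11.76×2.07) × 0.84 = 20.45 m³/s
A₂ = 13.28 × 2.93 = 38.91 m²
V₂ = Q/A₂ = 20.45/38.91 = 0.5255 m/s

0.526 m/s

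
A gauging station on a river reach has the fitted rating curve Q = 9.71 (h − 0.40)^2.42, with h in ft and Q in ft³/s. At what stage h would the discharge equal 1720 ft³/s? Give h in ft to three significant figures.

8.89 ft

h − h₀ = (Q/C)^(1/b) = (1720/9.71)^(1/2.42) = 8.493 ft
h = 0.40 + 8.493 = 8.893 ft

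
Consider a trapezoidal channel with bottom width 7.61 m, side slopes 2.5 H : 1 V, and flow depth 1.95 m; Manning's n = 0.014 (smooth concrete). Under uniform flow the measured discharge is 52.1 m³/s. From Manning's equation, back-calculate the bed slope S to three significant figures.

0.000605

A = (b + z·y)·y = (7.61 + 2.5×1.95)×1.95 = 24.35 m²
P = b + 2y√(1+z²) = 7.61 + 2×1.95×√(1+2.5²) = 18.11 m
R = A/P = 24.35/18.11 = 1.344 m
S = (Q·n / (1·A·R^(2/3)))² = (52.1×0.014 / (1×24.35×1.218))² = 0.0006050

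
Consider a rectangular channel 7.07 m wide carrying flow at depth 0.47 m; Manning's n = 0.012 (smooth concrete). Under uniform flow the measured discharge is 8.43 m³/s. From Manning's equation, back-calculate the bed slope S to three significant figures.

A = b·y = 7.07 × 0.47 = 3.323 m²
P = b + 2y = 7.07 + 2×0.47 = 8.010 m
R = A/P = 3.323/8.010 = 0.4148 m
S = (Q·n / (1·A·R^(2/3)))² = (8.43×0.012 / (1×3.323×0.5562))² = 0.002996

0.00300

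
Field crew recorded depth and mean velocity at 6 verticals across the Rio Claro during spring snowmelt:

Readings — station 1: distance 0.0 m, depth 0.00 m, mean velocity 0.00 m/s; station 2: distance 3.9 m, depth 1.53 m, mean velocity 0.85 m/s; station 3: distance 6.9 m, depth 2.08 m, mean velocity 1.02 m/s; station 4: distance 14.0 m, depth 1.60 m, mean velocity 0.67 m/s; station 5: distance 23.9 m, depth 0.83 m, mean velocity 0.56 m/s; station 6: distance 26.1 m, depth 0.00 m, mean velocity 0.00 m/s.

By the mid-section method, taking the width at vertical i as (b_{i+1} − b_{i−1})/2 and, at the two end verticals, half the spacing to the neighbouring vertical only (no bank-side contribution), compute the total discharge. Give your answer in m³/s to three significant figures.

27.1 m³/s

w_2 = (6.9 − 0.0)/2 = 3.45 m; q_2 = 0.85 × 1.53 × 3.45 = 4.487 m³/s
w_3 = (14.0 − 3.9)/2 = 5.05 m; q_3 = 1.02 × 2.08 × 5.05 = 10.71 m³/s
w_4 = (23.9 − 6.9)/2 = 8.5 m; q_4 = 0.67 × 1.60 × 8.5 = 9.112 m³/s
w_5 = (26.1 − 14.0)/2 = 6.05 m; q_5 = 0.56 × 0.83 × 6.05 = 2.812 m³/s
Stations 1, 6 contribute zero (depth or velocity is 0).
Q = Σ qᵢ = 27.12 m³/s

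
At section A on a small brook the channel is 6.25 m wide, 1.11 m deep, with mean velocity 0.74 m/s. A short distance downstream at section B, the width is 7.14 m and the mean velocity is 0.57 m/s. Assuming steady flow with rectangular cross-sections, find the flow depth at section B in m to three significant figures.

Q = A₁V₁ = (6.25×1.11) × 0.74 = 5.134 m³/s
d₂ = Q/(b₂ V₂) = 5.134/(7.14×0.57) = 1.261 m

1.26 m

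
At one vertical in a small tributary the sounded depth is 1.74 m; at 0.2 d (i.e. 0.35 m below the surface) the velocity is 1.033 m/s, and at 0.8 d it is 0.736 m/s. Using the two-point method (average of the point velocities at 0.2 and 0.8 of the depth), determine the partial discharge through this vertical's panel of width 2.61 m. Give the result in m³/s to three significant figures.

4.02 m³/s

v̄ = (1.033 + 0.736) / 2 = 0.8845 m/s
q = v̄ × d × w = 0.8845 × 1.74 × 2.61 = 4.017 m³/s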